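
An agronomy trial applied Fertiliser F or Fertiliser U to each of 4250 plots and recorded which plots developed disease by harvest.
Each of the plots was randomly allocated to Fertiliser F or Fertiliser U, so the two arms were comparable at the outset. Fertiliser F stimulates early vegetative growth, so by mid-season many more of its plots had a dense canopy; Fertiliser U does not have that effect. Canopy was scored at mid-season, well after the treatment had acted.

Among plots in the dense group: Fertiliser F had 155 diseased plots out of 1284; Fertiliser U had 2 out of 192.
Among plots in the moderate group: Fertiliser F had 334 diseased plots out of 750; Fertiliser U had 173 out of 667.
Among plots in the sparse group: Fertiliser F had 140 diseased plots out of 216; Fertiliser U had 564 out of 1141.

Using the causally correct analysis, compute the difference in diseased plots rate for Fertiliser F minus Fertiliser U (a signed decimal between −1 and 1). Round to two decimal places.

-0.09

Mid-season canopy here is a post-treatment variable shaped by the fertiliser; conditioning on it would introduce bias rather than remove it. The overall comparison is the causal one.
The causal difference is the pooled difference: 0.280 − 0.369 = -0.090.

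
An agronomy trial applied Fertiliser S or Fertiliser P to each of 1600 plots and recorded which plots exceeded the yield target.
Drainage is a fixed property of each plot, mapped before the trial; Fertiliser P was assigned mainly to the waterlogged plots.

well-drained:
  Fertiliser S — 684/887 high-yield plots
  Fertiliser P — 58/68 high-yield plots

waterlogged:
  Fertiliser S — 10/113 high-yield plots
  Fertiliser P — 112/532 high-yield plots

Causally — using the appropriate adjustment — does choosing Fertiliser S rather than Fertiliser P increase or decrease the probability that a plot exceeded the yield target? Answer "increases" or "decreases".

decreases

The imbalance in field drainage arose from how plots were allocated, not from anything the fertiliser did; and field drainage independently affects the outcome. The pooled gap is confounded — condition on field drainage.
Within each level — well-drained: 77.1% vs 85.3%; waterlogged: 8.8% vs 21.1% — Fertiliser P is higher every time.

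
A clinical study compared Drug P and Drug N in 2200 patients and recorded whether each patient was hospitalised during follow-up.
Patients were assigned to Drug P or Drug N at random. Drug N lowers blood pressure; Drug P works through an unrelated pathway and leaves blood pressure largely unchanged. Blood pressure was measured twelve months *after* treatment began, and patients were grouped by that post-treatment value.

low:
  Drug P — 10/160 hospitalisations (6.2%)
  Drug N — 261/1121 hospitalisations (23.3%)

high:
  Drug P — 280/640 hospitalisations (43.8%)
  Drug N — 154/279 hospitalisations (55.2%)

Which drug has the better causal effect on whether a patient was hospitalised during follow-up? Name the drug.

Drug N

Within every blood pressure level Drug P has the lower rate, yet pooled Drug N does — Simpson's reversal.
Blood pressure lies on the pathway drug → blood pressure → outcome, so adjusting for it blocks the indirect effect. For the total causal effect of drug, use the unadjusted pooled rates.
Pooled: Drug P 36.2% vs Drug N 29.6%; Drug N is lower overall.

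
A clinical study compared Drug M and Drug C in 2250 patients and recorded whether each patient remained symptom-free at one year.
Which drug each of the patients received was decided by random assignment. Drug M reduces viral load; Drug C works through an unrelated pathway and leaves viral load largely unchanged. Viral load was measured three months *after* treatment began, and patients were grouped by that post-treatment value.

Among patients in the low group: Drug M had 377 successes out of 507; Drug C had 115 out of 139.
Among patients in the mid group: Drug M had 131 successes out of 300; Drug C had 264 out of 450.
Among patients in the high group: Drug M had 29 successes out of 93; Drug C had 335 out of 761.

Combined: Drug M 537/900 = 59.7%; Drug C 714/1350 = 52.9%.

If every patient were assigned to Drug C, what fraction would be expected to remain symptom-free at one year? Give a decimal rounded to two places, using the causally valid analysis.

0.53

Within every viral load level Drug C has the higher rate, yet pooled Drug M does — Simpson's reversal.
Viral load is recorded after the drug and is itself shifted by it — it sits on the causal path from drug to outcome. Conditioning on a mediator would strip out part of the effect we want; the pooled comparison gives the total causal effect.
So P(outcome | do(Drug C)) is just the pooled rate for Drug C: 714/1350 = 0.529.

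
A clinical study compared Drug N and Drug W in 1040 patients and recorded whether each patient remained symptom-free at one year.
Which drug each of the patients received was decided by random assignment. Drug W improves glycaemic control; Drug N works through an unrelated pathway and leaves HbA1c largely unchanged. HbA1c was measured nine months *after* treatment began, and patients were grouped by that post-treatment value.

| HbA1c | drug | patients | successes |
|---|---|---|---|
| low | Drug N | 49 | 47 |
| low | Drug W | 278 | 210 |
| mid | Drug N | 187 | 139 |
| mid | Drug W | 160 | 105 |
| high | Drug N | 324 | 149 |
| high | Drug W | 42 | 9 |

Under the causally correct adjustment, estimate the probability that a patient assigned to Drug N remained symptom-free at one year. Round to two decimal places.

0.60

Within every HbA1c level Drug N has the higher rate, yet pooled Drug W does — Simpson's reversal.
HbA1c is recorded after the drug and is itself shifted by it — it sits on the causal path from drug to outcome. Conditioning on a mediator would strip out part of the effect we want; the pooled comparison gives the total causal effect.
So P(outcome | do(Drug N)) is just the pooled rate for Drug N: 335/560 = 0.598.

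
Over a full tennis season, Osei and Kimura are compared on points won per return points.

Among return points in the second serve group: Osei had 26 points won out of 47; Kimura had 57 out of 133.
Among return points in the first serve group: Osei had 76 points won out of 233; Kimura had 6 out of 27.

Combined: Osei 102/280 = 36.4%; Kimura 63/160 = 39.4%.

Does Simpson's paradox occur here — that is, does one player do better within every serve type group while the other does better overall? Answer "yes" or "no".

Within each serve type level (second serve 55.3% vs 42.9%; first serve 32.6% vs 22.2%), Osei has the higher rate every time. Pooled: 36.4% vs 39.4% — Kimura has the higher rate overall. The two comparisons disagree.

yes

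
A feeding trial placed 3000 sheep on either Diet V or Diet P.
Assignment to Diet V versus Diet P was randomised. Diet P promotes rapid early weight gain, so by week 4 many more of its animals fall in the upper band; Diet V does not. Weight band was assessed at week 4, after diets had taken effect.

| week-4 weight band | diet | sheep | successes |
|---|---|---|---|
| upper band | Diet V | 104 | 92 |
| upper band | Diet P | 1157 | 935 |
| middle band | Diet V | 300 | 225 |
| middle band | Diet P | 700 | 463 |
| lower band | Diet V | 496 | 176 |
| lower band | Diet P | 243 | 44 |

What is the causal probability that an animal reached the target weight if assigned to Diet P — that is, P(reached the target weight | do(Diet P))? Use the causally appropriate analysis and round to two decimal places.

The stratified and pooled comparisons disagree (Diet V wins within each week-4 weight band; Diet P wins overall), so the answer turns on the causal role of week-4 weight band.
Stratifying would compare diets among sheep the diets themselves sorted into week-4 weight band groups — a form of selection on an intermediate. The unconditioned pooled rates give the total causal effect.
So P(outcome | do(Diet P)) is just the pooled rate for Diet P: 1442/2100 = 0.687.

0.69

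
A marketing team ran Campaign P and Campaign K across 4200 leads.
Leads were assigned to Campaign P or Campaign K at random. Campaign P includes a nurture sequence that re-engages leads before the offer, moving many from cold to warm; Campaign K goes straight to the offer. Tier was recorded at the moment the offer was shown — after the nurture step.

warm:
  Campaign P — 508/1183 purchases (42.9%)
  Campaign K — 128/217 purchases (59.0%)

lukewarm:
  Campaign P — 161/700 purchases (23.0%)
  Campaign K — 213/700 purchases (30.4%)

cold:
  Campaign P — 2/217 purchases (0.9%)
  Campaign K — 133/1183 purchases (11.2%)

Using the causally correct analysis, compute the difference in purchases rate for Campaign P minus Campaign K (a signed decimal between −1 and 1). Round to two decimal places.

+0.09

Engagement tier is recorded after the campaign and is itself shifted by it — it sits on the causal path from campaign to outcome. Conditioning on a mediator would strip out part of the effect we want; the pooled comparison gives the total causal effect.
The causal difference is the pooled difference: 0.320 − 0.226 = +0.094.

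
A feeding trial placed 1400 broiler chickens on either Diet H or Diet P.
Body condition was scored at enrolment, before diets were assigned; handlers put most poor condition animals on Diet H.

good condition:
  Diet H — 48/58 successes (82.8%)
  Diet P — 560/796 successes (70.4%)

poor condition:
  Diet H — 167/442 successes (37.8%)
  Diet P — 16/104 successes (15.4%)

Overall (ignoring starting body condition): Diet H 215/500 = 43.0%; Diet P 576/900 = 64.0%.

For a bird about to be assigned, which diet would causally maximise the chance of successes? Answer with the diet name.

Starting body condition satisfies the back-door criterion: it is not a descendant of the diet, and it blocks the spurious path from diet to outcome. Adjusting for it (i.e., using the within-starting body condition rates) gives the causal effect.
Within each level — good condition: 82.8% vs 70.4%; poor condition: 37.8% vs 15.4% — Diet H is higher every time.

Diet H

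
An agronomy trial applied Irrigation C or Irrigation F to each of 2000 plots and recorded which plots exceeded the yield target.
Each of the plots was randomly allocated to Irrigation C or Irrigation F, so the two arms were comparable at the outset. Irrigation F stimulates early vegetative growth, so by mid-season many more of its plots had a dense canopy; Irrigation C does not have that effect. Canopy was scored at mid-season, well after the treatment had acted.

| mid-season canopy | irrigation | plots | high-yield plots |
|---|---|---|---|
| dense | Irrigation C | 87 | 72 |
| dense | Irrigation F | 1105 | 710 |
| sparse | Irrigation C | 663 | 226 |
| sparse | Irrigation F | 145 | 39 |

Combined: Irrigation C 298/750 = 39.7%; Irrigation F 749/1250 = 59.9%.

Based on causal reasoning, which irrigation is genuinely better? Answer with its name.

Irrigation C is higher inside every mid-season canopy stratum but Irrigation F is higher in aggregate. Whether to stratify depends on how mid-season canopy relates to the irrigation.
Mid-season canopy is downstream of the irrigation. One should not condition on a consequence of treatment, so the overall rates are the right comparison.
Pooled: Irrigation C 39.7% vs Irrigation F 59.9%; Irrigation F is higher overall.

Irrigation F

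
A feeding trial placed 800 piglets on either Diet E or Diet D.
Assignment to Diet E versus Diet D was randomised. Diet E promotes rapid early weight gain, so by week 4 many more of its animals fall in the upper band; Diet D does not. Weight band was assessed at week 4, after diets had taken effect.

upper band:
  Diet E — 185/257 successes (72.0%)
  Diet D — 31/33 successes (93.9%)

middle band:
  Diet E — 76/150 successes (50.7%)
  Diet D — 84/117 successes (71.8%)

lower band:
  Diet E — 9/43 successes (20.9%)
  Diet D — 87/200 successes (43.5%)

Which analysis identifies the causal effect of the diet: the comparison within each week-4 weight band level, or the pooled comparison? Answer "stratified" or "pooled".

Within every week-4 weight band level Diet D has the higher rate, yet pooled Diet E does — Simpson's reversal.
Week-4 weight band lies on the pathway diet → week-4 weight band → outcome, so adjusting for it blocks the indirect effect. For the total causal effect of diet, use the unadjusted pooled rates.
Pooled: Diet E 60.0% vs Diet D 57.7%; Diet E is higher overall.

pooled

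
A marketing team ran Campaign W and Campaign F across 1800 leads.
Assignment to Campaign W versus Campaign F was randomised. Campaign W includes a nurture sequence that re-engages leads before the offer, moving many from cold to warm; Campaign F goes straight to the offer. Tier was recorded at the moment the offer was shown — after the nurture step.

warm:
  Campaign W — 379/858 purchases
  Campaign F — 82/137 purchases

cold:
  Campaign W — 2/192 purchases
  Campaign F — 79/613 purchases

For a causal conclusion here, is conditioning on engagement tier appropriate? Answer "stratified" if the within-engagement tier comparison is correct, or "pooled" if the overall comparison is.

Engagement tier is recorded after the campaign and is itself shifted by it — it sits on the causal path from campaign to outcome. Conditioning on a mediator would strip out part of the effect we want; the pooled comparison gives the total causal effect.
Pooled: Campaign W 36.3% vs Campaign F 21.5%; Campaign W is higher overall.

pooled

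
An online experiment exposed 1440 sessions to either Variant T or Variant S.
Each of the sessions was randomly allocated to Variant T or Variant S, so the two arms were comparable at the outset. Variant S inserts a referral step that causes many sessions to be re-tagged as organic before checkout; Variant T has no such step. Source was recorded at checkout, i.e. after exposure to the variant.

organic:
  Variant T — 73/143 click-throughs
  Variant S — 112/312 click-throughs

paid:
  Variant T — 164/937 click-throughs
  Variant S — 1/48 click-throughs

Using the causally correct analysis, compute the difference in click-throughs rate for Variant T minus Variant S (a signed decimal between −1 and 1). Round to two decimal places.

The stratified and pooled comparisons disagree (Variant T wins within each traffic source; Variant S wins overall), so the answer turns on the causal role of traffic source.
Traffic source lies on the pathway variant → traffic source → outcome, so adjusting for it blocks the indirect effect. For the total causal effect of variant, use the unadjusted pooled rates.
The causal difference is the pooled difference: 0.219 − 0.314 = -0.094.

-0.09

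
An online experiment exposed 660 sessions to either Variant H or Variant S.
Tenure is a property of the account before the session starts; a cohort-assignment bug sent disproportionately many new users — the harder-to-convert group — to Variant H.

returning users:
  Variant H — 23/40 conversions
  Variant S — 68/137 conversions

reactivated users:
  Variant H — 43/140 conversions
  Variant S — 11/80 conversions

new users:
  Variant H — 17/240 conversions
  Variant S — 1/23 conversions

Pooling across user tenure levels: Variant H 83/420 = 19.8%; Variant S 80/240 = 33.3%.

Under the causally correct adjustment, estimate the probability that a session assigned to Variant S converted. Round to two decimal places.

Here user tenure is a common cause — it drives both which variant a case falls under and the outcome. The crude comparison mixes populations; the stratum-specific rates are the causally relevant ones.
Standardising Variant S to the population user tenure mix: 0.268·68/137 + 0.333·11/80 + 0.398·1/23 = 0.196.

0.20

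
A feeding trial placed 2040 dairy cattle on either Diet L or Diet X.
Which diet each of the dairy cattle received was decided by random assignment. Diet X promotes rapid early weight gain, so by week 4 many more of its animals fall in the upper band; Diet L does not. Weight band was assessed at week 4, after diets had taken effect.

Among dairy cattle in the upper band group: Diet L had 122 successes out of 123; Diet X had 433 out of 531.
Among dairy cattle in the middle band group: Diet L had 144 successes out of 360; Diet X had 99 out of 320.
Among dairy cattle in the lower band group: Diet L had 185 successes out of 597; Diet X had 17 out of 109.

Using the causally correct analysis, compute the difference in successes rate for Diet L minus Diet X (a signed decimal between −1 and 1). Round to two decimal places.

Week-4 weight band is downstream of the diet. One should not condition on a consequence of treatment, so the overall rates are the right comparison.
The causal difference is the pooled difference: 0.418 − 0.572 = -0.154.

-0.15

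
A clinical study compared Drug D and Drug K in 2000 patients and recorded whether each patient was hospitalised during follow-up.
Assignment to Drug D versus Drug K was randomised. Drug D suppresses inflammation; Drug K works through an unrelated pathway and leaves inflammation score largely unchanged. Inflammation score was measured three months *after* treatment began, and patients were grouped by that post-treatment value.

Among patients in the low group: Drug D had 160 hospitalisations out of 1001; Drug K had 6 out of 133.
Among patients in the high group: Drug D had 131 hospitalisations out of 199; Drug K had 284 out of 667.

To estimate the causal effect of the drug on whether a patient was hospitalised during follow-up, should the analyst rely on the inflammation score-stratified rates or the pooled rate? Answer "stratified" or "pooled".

pooled

Because the drug influences inflammation score, inflammation score is a post-treatment mediator, not a confounder. Stratifying on it would bias the estimate; the causal effect is the crude pooled difference.
Pooled: Drug D 24.2% vs Drug K 36.2%; Drug D is lower overall.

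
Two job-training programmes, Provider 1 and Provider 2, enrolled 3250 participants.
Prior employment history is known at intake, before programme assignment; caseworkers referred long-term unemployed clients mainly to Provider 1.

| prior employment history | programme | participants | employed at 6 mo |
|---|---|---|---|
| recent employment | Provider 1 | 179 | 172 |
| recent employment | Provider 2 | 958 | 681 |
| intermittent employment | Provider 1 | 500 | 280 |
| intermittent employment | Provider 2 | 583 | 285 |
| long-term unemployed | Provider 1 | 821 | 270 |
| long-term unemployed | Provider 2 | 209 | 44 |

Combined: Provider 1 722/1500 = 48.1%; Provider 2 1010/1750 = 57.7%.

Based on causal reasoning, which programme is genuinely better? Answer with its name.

Provider 1

Within every prior employment history level Provider 1 has the higher rate, yet pooled Provider 2 does — Simpson's reversal.
Prior employment history differs across programmes for reasons unrelated to any effect of the programme itself, and it separately predicts the outcome — a classic confounder. We must compare within prior employment history levels.
Within each level — recent employment: 96.1% vs 71.1%; intermittent employment: 56.0% vs 48.9%; long-term unemployed: 32.9% vs 21.1% — Provider 1 is higher every time.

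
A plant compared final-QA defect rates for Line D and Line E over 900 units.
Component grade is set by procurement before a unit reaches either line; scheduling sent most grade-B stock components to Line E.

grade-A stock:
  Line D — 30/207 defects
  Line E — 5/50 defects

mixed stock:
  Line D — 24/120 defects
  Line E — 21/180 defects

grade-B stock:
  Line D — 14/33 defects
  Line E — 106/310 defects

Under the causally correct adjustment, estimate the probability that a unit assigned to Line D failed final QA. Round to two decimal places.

0.27

Here component grade is a common cause — it drives both which line a case falls under and the outcome. The crude comparison mixes populations; the stratum-specific rates are the causally relevant ones.
Standardising Line D to the population component grade mix: 0.286·30/207 + 0.333·24/120 + 0.381·14/33 = 0.270.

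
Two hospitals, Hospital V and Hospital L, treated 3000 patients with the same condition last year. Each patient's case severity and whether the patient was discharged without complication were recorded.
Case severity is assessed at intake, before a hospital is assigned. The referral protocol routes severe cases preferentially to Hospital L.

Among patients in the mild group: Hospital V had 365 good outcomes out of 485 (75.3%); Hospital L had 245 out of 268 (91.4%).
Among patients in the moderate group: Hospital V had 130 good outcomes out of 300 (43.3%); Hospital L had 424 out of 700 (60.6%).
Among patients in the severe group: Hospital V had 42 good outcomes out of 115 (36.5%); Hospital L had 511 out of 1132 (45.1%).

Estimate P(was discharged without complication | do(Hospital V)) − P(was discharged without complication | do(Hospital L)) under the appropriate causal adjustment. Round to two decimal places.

-0.13

Case severity is set before the hospital has any effect — it is not caused by the hospital — and it independently drives the outcome. That makes it a confounder, so the causal comparison is within case severity levels.
Adjusting over the population distribution of case severity: 0.251·(0.753−0.914) + 0.333·(0.433−0.606) + 0.416·(0.365−0.451) = -0.134.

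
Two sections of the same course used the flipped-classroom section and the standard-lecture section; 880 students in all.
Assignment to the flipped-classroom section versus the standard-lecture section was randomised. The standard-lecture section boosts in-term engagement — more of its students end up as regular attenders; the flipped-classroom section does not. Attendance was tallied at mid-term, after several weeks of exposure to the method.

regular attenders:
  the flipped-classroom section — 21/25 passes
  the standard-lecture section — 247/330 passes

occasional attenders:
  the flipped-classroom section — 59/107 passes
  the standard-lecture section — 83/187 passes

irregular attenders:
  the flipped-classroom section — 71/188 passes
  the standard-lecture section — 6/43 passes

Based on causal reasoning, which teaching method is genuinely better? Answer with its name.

Within every mid-term attendance level the flipped-classroom section has the higher rate, yet pooled the standard-lecture section does — Simpson's reversal.
Mid-term attendance lies on the pathway teaching method → mid-term attendance → outcome, so adjusting for it blocks the indirect effect. For the total causal effect of teaching method, use the unadjusted pooled rates.
Pooled: the flipped-classroom section 47.2% vs the standard-lecture section 60.0%; the standard-lecture section is higher overall.

the standard-lecture section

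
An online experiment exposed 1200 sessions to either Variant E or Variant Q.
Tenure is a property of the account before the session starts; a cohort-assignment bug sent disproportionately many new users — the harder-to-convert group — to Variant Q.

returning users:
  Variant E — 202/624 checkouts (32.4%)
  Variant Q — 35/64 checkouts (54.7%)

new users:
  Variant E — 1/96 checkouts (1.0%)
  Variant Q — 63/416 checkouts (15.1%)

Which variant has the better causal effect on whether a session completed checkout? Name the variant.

The stratified and pooled comparisons disagree (Variant Q wins within each user tenure; Variant E wins overall), so the answer turns on the causal role of user tenure.
User tenure is set before the variant has any effect — it is not caused by the variant — and it independently drives the outcome. That makes it a confounder, so the causal comparison is within user tenure levels.
Within each level — returning users: 32.4% vs 54.7%; new users: 1.0% vs 15.1% — Variant Q is higher every time.

Variant Q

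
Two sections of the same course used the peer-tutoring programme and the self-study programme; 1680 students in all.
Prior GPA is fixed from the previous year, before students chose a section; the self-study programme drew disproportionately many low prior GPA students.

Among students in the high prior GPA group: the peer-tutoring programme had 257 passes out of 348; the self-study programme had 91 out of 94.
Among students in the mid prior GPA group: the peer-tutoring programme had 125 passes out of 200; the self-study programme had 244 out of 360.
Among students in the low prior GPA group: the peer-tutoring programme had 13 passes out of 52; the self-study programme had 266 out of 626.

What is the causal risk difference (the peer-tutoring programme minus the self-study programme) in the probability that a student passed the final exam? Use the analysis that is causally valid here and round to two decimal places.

The stratified and pooled comparisons disagree (the self-study programme wins within each prior GPA band; the peer-tutoring programme wins overall), so the answer turns on the causal role of prior GPA band.
Since prior GPA band is a pre-existing factor (not a product of the teaching method) and it affects the outcome on its own, it is a confounder. The stratified rates, not the pooled rate, identify the causal effect.
Adjusting over the population distribution of prior GPA band: 0.263·(0.739−0.968) + 0.333·(0.625−0.678) + 0.404·(0.250−0.425) = -0.149.

-0.15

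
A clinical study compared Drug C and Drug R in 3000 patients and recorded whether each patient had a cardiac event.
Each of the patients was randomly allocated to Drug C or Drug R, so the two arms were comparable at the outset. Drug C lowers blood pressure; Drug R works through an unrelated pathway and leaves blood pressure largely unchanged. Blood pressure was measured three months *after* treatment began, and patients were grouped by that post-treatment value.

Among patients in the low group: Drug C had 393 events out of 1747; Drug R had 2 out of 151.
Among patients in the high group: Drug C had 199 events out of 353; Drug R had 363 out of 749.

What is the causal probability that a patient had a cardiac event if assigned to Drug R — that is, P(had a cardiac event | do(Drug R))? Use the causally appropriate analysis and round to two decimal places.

0.41

The stratified and pooled comparisons disagree (Drug R wins within each blood pressure; Drug C wins overall), so the answer turns on the causal role of blood pressure.
Blood pressure is downstream of the drug. One should not condition on a consequence of treatment, so the overall rates are the right comparison.
So P(outcome | do(Drug R)) is just the pooled rate for Drug R: 365/900 = 0.406.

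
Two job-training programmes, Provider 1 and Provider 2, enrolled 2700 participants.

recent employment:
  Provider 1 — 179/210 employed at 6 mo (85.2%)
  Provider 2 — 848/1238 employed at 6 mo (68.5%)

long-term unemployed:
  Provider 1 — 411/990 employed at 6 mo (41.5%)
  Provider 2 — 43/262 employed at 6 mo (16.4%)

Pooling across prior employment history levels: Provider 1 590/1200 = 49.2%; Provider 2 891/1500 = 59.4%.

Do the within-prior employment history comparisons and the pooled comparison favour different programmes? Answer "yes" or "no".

Within each prior employment history level (recent employment 85.2% vs 68.5%; long-term unemployed 41.5% vs 16.4%), Provider 1 has the higher rate every time. Pooled: 49.2% vs 59.4% — Provider 2 has the higher rate overall. The two comparisons disagree.

yes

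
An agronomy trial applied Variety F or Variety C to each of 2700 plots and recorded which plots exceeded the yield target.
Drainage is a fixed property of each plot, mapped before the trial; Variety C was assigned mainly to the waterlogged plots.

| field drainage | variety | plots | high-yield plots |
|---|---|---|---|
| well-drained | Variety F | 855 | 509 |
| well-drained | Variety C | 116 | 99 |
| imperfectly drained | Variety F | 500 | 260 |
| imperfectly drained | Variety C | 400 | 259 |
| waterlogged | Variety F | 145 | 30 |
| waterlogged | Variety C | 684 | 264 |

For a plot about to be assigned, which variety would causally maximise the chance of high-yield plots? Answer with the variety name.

Variety C

The imbalance in field drainage arose from how plots were allocated, not from anything the variety did; and field drainage independently affects the outcome. The pooled gap is confounded — condition on field drainage.
Within each level — well-drained: 59.5% vs 85.3%; imperfectly drained: 52.0% vs 64.8%; waterlogged: 20.7% vs 38.6% — Variety C is higher every time.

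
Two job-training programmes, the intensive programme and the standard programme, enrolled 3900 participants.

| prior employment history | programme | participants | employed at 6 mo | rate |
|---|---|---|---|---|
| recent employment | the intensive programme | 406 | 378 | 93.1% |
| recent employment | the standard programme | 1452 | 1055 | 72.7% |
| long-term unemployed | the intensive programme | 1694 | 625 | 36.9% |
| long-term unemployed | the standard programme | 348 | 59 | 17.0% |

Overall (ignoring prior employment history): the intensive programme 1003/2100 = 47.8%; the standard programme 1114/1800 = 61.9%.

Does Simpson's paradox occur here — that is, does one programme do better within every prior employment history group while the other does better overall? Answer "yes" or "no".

yes

Within each prior employment history level (recent employment 93.1% vs 72.7%; long-term unemployed 36.9% vs 17.0%), the intensive programme has the higher rate every time. Pooled: 47.8% vs 61.9% — the standard programme has the higher rate overall. The two comparisons disagree.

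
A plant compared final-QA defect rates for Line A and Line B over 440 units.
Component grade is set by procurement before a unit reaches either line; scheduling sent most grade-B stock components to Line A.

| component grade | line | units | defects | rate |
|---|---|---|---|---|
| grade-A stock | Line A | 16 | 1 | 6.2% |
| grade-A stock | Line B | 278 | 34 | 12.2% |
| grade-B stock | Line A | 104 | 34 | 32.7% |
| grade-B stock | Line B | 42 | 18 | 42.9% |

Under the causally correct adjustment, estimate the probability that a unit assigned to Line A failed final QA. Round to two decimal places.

Line A is lower inside every component grade stratum but Line B is lower in aggregate. Whether to stratify depends on how component grade relates to the line.
Since component grade is a pre-existing factor (not a product of the line) and it affects the outcome on its own, it is a confounder. The stratified rates, not the pooled rate, identify the causal effect.
Standardising Line A to the population component grade mix: 0.668·1/16 + 0.332·34/104 = 0.150.

0.15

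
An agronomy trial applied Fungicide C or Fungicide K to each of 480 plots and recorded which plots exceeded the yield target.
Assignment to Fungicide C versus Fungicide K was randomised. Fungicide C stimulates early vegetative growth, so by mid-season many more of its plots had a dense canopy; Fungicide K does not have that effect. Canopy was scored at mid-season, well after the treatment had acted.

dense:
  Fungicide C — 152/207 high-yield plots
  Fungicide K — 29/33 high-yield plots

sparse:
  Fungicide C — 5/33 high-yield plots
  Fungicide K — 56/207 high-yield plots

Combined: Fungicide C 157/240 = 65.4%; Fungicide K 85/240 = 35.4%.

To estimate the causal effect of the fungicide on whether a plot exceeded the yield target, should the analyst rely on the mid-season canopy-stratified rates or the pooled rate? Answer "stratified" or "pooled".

Because the fungicide influences mid-season canopy, mid-season canopy is a post-treatment mediator, not a confounder. Stratifying on it would bias the estimate; the causal effect is the crude pooled difference.
Pooled: Fungicide C 65.4% vs Fungicide K 35.4%; Fungicide C is higher overall.

pooled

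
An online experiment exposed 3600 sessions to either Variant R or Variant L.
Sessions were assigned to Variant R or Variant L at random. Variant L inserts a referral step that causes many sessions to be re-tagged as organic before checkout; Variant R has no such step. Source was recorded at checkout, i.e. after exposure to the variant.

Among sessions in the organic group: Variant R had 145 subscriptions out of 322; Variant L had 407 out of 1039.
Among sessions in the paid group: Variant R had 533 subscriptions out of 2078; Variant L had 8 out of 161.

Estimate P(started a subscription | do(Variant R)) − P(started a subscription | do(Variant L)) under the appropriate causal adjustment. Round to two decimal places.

Variant R is higher inside every traffic source stratum but Variant L is higher in aggregate. Whether to stratify depends on how traffic source relates to the variant.
Traffic source here is a post-treatment variable shaped by the variant; conditioning on it would introduce bias rather than remove it. The overall comparison is the causal one.
The causal difference is the pooled difference: 0.282 − 0.346 = -0.063.

-0.06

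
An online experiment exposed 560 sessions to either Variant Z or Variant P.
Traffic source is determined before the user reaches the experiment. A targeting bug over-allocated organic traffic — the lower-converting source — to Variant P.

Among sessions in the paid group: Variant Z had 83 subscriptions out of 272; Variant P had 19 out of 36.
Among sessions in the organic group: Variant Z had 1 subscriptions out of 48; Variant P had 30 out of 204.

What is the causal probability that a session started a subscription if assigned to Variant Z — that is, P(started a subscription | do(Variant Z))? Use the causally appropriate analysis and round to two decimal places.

Within every traffic source level Variant P has the higher rate, yet pooled Variant Z does — Simpson's reversal.
Since traffic source is a pre-existing factor (not a product of the variant) and it affects the outcome on its own, it is a confounder. The stratified rates, not the pooled rate, identify the causal effect.
Standardising Variant Z to the population traffic source mix: 0.550·83/272 + 0.450·1/48 = 0.177.

0.18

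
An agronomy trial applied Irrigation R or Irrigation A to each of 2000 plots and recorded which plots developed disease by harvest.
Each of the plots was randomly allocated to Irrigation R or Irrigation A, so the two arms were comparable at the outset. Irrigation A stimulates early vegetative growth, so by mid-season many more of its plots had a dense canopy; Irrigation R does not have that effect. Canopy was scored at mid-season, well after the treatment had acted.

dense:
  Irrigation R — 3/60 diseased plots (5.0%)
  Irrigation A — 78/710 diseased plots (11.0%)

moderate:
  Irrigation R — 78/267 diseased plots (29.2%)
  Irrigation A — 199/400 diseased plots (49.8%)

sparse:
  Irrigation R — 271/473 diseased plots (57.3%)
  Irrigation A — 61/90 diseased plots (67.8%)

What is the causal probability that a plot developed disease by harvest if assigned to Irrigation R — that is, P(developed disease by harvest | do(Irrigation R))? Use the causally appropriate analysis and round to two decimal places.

The stratified and pooled comparisons disagree (Irrigation R wins within each mid-season canopy; Irrigation A wins overall), so the answer turns on the causal role of mid-season canopy.
Mid-season canopy lies on the pathway irrigation → mid-season canopy → outcome, so adjusting for it blocks the indirect effect. For the total causal effect of irrigation, use the unadjusted pooled rates.
So P(outcome | do(Irrigation R)) is just the pooled rate for Irrigation R: 352/800 = 0.440.

0.44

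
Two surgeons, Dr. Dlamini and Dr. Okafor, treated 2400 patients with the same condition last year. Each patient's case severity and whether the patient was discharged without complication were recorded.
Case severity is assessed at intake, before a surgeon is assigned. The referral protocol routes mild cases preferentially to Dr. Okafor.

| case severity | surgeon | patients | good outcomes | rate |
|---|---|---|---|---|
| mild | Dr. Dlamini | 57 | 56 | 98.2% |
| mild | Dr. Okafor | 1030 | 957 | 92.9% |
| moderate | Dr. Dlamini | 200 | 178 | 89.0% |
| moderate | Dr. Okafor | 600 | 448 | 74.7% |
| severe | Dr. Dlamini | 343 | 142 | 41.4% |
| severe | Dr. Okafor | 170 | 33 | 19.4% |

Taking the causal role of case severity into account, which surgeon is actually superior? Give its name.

Here case severity is a common cause — it drives both which surgeon a case falls under and the outcome. The crude comparison mixes populations; the stratum-specific rates are the causally relevant ones.
Within each level — mild: 98.2% vs 92.9%; moderate: 89.0% vs 74.7%; severe: 41.4% vs 19.4% — Dr. Dlamini is higher every time.

Dr. Dlamini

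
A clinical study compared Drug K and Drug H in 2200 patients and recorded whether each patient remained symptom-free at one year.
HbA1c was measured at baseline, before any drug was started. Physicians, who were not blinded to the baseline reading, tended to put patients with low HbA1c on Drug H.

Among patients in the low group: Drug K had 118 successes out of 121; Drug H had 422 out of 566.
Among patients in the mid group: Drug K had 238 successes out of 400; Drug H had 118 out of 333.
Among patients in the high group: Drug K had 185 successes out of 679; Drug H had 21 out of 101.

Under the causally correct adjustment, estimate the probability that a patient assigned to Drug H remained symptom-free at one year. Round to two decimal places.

0.42

Drug K is higher inside every HbA1c stratum but Drug H is higher in aggregate. Whether to stratify depends on how HbA1c relates to the drug.
HbA1c satisfies the back-door criterion: it is not a descendant of the drug, and it blocks the spurious path from drug to outcome. Adjusting for it (i.e., using the within-HbA1c rates) gives the causal effect.
Standardising Drug H to the population HbA1c mix: 0.312·422/566 + 0.333·118/333 + 0.355·21/101 = 0.425.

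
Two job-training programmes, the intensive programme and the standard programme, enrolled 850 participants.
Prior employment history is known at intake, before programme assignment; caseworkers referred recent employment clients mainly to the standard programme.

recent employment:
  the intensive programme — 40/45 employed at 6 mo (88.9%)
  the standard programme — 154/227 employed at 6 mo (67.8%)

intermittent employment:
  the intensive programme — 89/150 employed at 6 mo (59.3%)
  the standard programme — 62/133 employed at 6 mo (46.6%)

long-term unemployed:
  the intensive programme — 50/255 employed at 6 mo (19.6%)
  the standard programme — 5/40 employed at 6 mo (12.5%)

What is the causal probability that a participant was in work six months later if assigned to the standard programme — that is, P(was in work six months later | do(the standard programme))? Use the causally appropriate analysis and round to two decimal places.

0.42

the intensive programme is higher inside every prior employment history stratum but the standard programme is higher in aggregate. Whether to stratify depends on how prior employment history relates to the programme.
Here prior employment history is a common cause — it drives both which programme a case falls under and the outcome. The crude comparison mixes populations; the stratum-specific rates are the causally relevant ones.
Standardising the standard programme to the population prior employment history mix: 0.320·154/227 + 0.333·62/133 + 0.347·5/40 = 0.416.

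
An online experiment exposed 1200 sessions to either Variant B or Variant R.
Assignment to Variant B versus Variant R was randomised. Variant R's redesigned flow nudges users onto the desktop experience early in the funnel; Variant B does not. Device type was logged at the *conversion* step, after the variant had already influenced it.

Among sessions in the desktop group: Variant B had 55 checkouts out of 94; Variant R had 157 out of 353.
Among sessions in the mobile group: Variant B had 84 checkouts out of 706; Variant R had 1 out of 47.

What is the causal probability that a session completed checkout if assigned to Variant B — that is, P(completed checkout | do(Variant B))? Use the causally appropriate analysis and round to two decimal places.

The device type-specific comparison favours Variant B throughout, but the pooled figures favour Variant R. The question is whether to condition on device type.
Device type here is a post-treatment variable shaped by the variant; conditioning on it would introduce bias rather than remove it. The overall comparison is the causal one.
So P(outcome | do(Variant B)) is just the pooled rate for Variant B: 139/800 = 0.174.

0.17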